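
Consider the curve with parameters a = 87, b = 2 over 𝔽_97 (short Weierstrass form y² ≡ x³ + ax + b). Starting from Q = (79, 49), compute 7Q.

(96, 37)

Double-and-add on 7 = (111)₂. Start with Q = (79, 49) for the leading 1-bit.
double: tangent at (79, 49): λ = (3·79² + 87)/(2·49) ≡ 89/1. 1⁻¹ ≡ 1 (mod 97), so λ ≡ 89·1 ≡ 89.
  x = λ² - 79 - 79 = 7921 - 158 ≡ 3; y = λ·(79 - 3) - 49 ≡ 22. → (3, 22)
add Q: (3, 22) + (79, 49). λ = (49 - 22)/(79 - 3) ≡ 27/76 mod 97. 76⁻¹ ≡ 60 (mod 97) since 76·60 = 4560 ≡ 1, so λ ≡ 68.
  x = λ² - 3 - 79 = 4624 - 82 ≡ 80; y = λ·(3 - 80) - 22 ≡ 77. → (80, 77)
double: tangent at (80, 77): λ = (3·80² + 87)/(2·77) ≡ 81/57. 57⁻¹ ≡ 80 (mod 97) since 57·80 = 4560 ≡ 1, so λ ≡ 81·80 ≡ 78.
  x = λ² - 80 - 80 = 6084 - 160 ≡ 7; y = λ·(80 - 7) - 77 ≡ 88. → (7, 88)
add Q: (7, 88) + (79, 49). λ = (49 - 88)/(79 - 7) ≡ 58/72 mod 97. 72⁻¹ ≡ 31 (mod 97) since 72·31 = 2232 ≡ 1, so λ ≡ 52.
  x = λ² - 7 - 79 = 2704 - 86 ≡ 96; y = λ·(7 - 96) - 88 ≡ 37. → (96, 37)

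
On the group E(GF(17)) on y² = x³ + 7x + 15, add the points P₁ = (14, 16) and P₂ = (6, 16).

(14, 16) + (6, 16). λ = (16 - 16)/(6 - 14) ≡ 0/9 mod 17. 9⁻¹ ≡ 2 (mod 17), so λ ≡ 0.
  x = λ² - 14 - 6 = 0 - 20 ≡ 14; y = λ·(14 - 14) - 16 ≡ 1. → (14, 1)

(14, 1)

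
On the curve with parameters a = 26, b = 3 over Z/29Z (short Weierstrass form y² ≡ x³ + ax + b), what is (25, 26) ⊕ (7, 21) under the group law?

(2, 11)

(25, 26) + (7, 21). λ = (21 - 26)/(7 - 25) ≡ 24/11 mod 29. 11⁻¹ ≡ 8 (mod 29) since 11·8 = 88 ≡ 1, so λ ≡ 18.
  x = λ² - 25 - 7 = 324 - 32 ≡ 2; y = λ·(25 - 2) - 26 ≡ 11. → (2, 11)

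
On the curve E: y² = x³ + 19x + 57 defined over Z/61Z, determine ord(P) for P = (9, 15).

5

2P: tangent at (9, 15): λ = (3·9² + 19)/(2·15) ≡ 18/30. 30⁻¹ ≡ 59 (mod 61) since 30·59 = 1770 ≡ 1, so λ ≡ 18·59 ≡ 25.
  x = λ² - 9 - 9 = 625 - 18 ≡ 58; y = λ·(9 - 58) - 15 ≡ 41. → (58, 41)
3P: (58, 41) + (9, 15). λ = (15 - 41)/(9 - 58) ≡ 35/12 mod 61. 12⁻¹ ≡ 56 (mod 61) since 12·56 = 672 ≡ 1, so λ ≡ 8.
  x = λ² - 58 - 9 = 64 - 67 ≡ 58; y = λ·(58 - 58) - 41 ≡ 20. → (58, 20)
4P: (58, 20) + (9, 15). λ = (15 - 20)/(9 - 58) ≡ 56/12 mod 61. 12⁻¹ ≡ 56 (mod 61), so λ ≡ 25.
  x = λ² - 58 - 9 = 625 - 67 ≡ 9; y = λ·(58 - 9) - 20 ≡ 46. → (9, 46)
5P: (9, 46) + (9, 15): same x and y₁ ≡ -y₂, so the sum is O.
5P = O, so the order is 5.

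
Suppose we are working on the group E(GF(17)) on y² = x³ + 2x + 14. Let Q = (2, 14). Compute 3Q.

Repeated addition: build up to 3Q.
2Q: tangent at (2, 14): λ = (3·2² + 2)/(2·14) ≡ 14/11. 11⁻¹ ≡ 14 (mod 17) since 11·14 = 154 ≡ 1, so λ ≡ 14·14 ≡ 9.
  x = λ² - 2 - 2 = 81 - 4 ≡ 9; y = λ·(2 - 9) - 14 ≡ 8. → (9, 8)
3Q: (9, 8) + (2, 14). λ = (14 - 8)/(2 - 9) ≡ 6/10 mod 17. 10⁻¹ ≡ 12 (mod 17), so λ ≡ 4.
  x = λ² - 9 - 2 = 16 - 11 ≡ 5; y = λ·(9 - 5) - 8 ≡ 8. → (5, 8)

(5, 8)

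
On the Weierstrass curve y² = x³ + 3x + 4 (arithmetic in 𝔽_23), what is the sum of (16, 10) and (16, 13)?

O

The two points share x = 16 and their y-coordinates satisfy 10 + 13 ≡ 0 (mod 23), so they are inverses. Their sum is the point at infinity.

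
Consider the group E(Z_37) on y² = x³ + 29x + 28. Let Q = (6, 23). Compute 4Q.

(27, 12)

Repeated addition: build up to 4Q.
2Q: tangent at (6, 23): λ = (3·6² + 29)/(2·23) ≡ 26/9. 9⁻¹ ≡ 33 (mod 37), so λ ≡ 26·33 ≡ 7.
  x = λ² - 6 - 6 = 49 - 12 ≡ 0; y = λ·(6 - 0) - 23 ≡ 19. → (0, 19)
3Q: (0, 19) + (6, 23). λ = (23 - 19)/(6 - 0) ≡ 4/6 mod 37. 6⁻¹ ≡ 31 (mod 37), so λ ≡ 13.
  x = λ² - 0 - 6 = 169 - 6 ≡ 15; y = λ·(0 - 15) - 19 ≡ 8. → (15, 8)
4Q: (15, 8) + (6, 23). λ = (23 - 8)/(6 - 15) ≡ 15/28 mod 37. 28⁻¹ ≡ 4 (mod 37), so λ ≡ 23.
  x = λ² - 15 - 6 = 529 - 21 ≡ 27; y = λ·(15 - 27) - 8 ≡ 12. → (27, 12)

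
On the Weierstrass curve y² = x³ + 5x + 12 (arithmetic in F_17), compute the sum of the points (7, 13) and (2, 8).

(7, 13) + (2, 8). λ = (8 - 13)/(2 - 7) ≡ 12/12 mod 17. 12⁻¹ ≡ 10 (mod 17) since 12·10 = 120 ≡ 1, so λ ≡ 1.
  x = λ² - 7 - 2 = 1 - 9 ≡ 9; y = λ·(7 - 9) - 13 ≡ 2. → (9, 2)

(9, 2)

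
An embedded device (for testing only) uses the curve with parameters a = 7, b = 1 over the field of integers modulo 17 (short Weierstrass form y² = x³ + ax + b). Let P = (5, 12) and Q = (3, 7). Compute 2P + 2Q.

First 2P:
Repeated addition: build up to 2P.
2P: tangent at (5, 12): λ = (3·5² + 7)/(2·12) ≡ 14/7. 7⁻¹ ≡ 5 (mod 17), so λ ≡ 14·5 ≡ 2.
  x = λ² - 5 - 5 = 4 - 10 ≡ 11; y = λ·(5 - 11) - 12 ≡ 10. → (11, 10)
2P = (11, 10).
Next 2Q:
Repeated addition: build up to 2Q.
2Q: tangent at (3, 7): λ = (3·3² + 7)/(2·7) ≡ 0/14. 14⁻¹ ≡ 11 (mod 17) since 14·11 = 154 ≡ 1, so λ ≡ 0·11 ≡ 0.
  x = λ² - 3 - 3 = 0 - 6 ≡ 11; y = λ·(3 - 11) - 7 ≡ 10. → (11, 10)
2Q = (11, 10).
Finally 2P + 2Q:
tangent at (11, 10): λ = (3·11² + 7)/(2·10) ≡ 13/3. 3⁻¹ ≡ 6 (mod 17) since 3·6 = 18 ≡ 1, so λ ≡ 13·6 ≡ 10.
  x = λ² - 11 - 11 = 100 - 22 ≡ 10; y = λ·(11 - 10) - 10 ≡ 0. → (10, 0)

(10, 0)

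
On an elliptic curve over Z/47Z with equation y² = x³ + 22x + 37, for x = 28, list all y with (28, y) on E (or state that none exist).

none

x³ + 22x + 37 = 22605 ≡ 45 (mod 47).
45 is a non-residue mod 47; no y exists.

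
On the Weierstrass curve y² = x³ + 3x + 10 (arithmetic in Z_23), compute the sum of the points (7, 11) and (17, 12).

(2, 1)

(7, 11) + (17, 12). λ = (12 - 11)/(17 - 7) ≡ 1/10 mod 23. 10⁻¹ ≡ 7 (mod 23), so λ ≡ 7.
  x = λ² - 7 - 17 = 49 - 24 ≡ 2; y = λ·(7 - 2) - 11 ≡ 1. → (2, 1)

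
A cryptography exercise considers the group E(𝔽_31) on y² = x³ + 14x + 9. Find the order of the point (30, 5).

3

2P: tangent at (30, 5): λ = (3·30² + 14)/(2·5) ≡ 17/10. 10⁻¹ ≡ 28 (mod 31) since 10·28 = 280 ≡ 1, so λ ≡ 17·28 ≡ 11.
  x = λ² - 30 - 30 = 121 - 60 ≡ 30; y = λ·(30 - 30) - 5 ≡ 26. → (30, 26)
3P: (30, 26) + (30, 5): same x and y₁ ≡ -y₂, so the sum is 𝒪.
3P = 𝒪, so the order is 3.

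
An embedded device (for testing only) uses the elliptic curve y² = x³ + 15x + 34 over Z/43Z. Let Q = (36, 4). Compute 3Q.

Repeated addition: build up to 3Q.
2Q: tangent at (36, 4): λ = (3·36² + 15)/(2·4) ≡ 33/8. 8⁻¹ ≡ 27 (mod 43), so λ ≡ 33·27 ≡ 31.
  x = λ² - 36 - 36 = 961 - 72 ≡ 29; y = λ·(36 - 29) - 4 ≡ 41. → (29, 41)
3Q: (29, 41) + (36, 4). λ = (4 - 41)/(36 - 29) ≡ 6/7 mod 43. 7⁻¹ ≡ 37 (mod 43) since 7·37 = 259 ≡ 1, so λ ≡ 7.
  x = λ² - 29 - 36 = 49 - 65 ≡ 27; y = λ·(29 - 27) - 41 ≡ 16. → (27, 16)

(27, 16)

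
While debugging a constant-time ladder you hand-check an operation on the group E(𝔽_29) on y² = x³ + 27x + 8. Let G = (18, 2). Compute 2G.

tangent at (18, 2): λ = (3·18² + 27)/(2·2) ≡ 13/4. 4⁻¹ ≡ 22 (mod 29), so λ ≡ 13·22 ≡ 25.
  x = λ² - 18 - 18 = 625 - 36 ≡ 9; y = λ·(18 - 9) - 2 ≡ 20. → (9, 20)

(9, 20)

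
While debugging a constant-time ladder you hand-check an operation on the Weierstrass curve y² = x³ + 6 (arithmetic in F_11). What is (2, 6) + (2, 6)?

tangent at (2, 6): λ = (3·2² + 0)/(2·6) ≡ 1/1. 1⁻¹ ≡ 1 (mod 11) since 1·1 = 1 ≡ 1, so λ ≡ 1·1 ≡ 1.
  x = λ² - 2 - 2 = 1 - 4 ≡ 8; y = λ·(2 - 8) - 6 ≡ 10. → (8, 10)

(8, 10)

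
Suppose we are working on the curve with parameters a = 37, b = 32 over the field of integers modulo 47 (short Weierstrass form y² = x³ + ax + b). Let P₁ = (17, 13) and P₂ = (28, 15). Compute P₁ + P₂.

(17, 13) + (28, 15). λ = (15 - 13)/(28 - 17) ≡ 2/11 mod 47. 11⁻¹ ≡ 30 (mod 47) since 11·30 = 330 ≡ 1, so λ ≡ 13.
  x = λ² - 17 - 28 = 169 - 45 ≡ 30; y = λ·(17 - 30) - 13 ≡ 6. → (30, 6)

(30, 6)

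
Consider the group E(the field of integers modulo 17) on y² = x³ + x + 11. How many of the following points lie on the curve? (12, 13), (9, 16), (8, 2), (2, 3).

2

(12, 13): 13² ≡ 16, rhs ≡ 0 → off.
(9, 16): 16² ≡ 1, rhs ≡ 1 → on.
(8, 2): 2² ≡ 4, rhs ≡ 4 → on.
(2, 3): 3² ≡ 9, rhs ≡ 4 → off.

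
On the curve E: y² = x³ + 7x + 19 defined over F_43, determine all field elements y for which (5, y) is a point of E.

x³ + 7x + 19 = 179 ≡ 7 (mod 43).
7 is a non-residue mod 43; no y exists.

none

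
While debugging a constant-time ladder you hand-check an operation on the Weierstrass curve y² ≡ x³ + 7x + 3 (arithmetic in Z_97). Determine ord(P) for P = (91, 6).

2P: tangent at (91, 6): λ = (3·91² + 7)/(2·6) ≡ 18/12. 12⁻¹ ≡ 89 (mod 97) since 12·89 = 1068 ≡ 1, so λ ≡ 18·89 ≡ 50.
  x = λ² - 91 - 91 = 2500 - 182 ≡ 87; y = λ·(91 - 87) - 6 ≡ 0. → (87, 0)
3P: (87, 0) + (91, 6). λ = (6 - 0)/(91 - 87) ≡ 6/4 mod 97. 4⁻¹ ≡ 73 (mod 97), so λ ≡ 50.
  x = λ² - 87 - 91 = 2500 - 178 ≡ 91; y = λ·(87 - 91) - 0 ≡ 91. → (91, 91)
4P: (91, 91) + (91, 6): same x and y₁ ≡ -y₂, so the sum is ∞.
4P = ∞, so the order is 4.

4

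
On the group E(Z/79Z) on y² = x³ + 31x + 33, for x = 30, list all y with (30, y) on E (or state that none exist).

32, 47

x³ + 31x + 33 = 27963 ≡ 76 (mod 79).
Square roots of 76 mod 79: 32 and 47 (since 32² = 1024 ≡ 76).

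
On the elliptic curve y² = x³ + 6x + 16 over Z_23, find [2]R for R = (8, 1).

(10, 8)

tangent at (8, 1): λ = (3·8² + 6)/(2·1) ≡ 14/2. 2⁻¹ ≡ 12 (mod 23) since 2·12 = 24 ≡ 1, so λ ≡ 14·12 ≡ 7.
  x = λ² - 8 - 8 = 49 - 16 ≡ 10; y = λ·(8 - 10) - 1 ≡ 8. → (10, 8)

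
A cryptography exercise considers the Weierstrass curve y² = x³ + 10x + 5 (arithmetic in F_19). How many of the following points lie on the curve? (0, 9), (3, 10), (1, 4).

(0, 9): 9² ≡ 5, rhs ≡ 5 → on.
(3, 10): 10² ≡ 5, rhs ≡ 5 → on.
(1, 4): 4² ≡ 16, rhs ≡ 16 → on.

3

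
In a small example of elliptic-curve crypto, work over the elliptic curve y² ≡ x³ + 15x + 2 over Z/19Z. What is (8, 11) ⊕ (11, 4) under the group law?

(8, 11) + (11, 4). λ = (4 - 11)/(11 - 8) ≡ 12/3 mod 19. 3⁻¹ ≡ 13 (mod 19), so λ ≡ 4.
  x = λ² - 8 - 11 = 16 - 19 ≡ 16; y = λ·(8 - 16) - 11 ≡ 14. → (16, 14)

(16, 14)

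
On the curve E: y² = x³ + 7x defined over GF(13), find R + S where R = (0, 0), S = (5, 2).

(0, 0) + (5, 2). λ = (2 - 0)/(5 - 0) ≡ 2/5 mod 13. 5⁻¹ ≡ 8 (mod 13), so λ ≡ 3.
  x = λ² - 0 - 5 = 9 - 5 ≡ 4; y = λ·(0 - 4) - 0 ≡ 1. → (4, 1)

(4, 1)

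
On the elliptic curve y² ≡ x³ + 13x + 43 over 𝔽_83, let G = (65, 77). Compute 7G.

Repeated addition: build up to 7G.
2G: tangent at (65, 77): λ = (3·65² + 13)/(2·77) ≡ 72/71. 71⁻¹ ≡ 76 (mod 83) since 71·76 = 5396 ≡ 1, so λ ≡ 72·76 ≡ 77.
  x = λ² - 65 - 65 = 5929 - 130 ≡ 72; y = λ·(65 - 72) - 77 ≡ 48. → (72, 48)
3G: (72, 48) + (65, 77). λ = (77 - 48)/(65 - 72) ≡ 29/76 mod 83. 76⁻¹ ≡ 71 (mod 83) since 76·71 = 5396 ≡ 1, so λ ≡ 67.
  x = λ² - 72 - 65 = 4489 - 137 ≡ 36; y = λ·(72 - 36) - 48 ≡ 40. → (36, 40)
4G: (36, 40) + (65, 77). λ = (77 - 40)/(65 - 36) ≡ 37/29 mod 83. 29⁻¹ ≡ 63 (mod 83), so λ ≡ 7.
  x = λ² - 36 - 65 = 49 - 101 ≡ 31; y = λ·(36 - 31) - 40 ≡ 78. → (31, 78)
5G: (31, 78) + (65, 77). λ = (77 - 78)/(65 - 31) ≡ 82/34 mod 83. 34⁻¹ ≡ 22 (mod 83) since 34·22 = 748 ≡ 1, so λ ≡ 61.
  x = λ² - 31 - 65 = 3721 - 96 ≡ 56; y = λ·(31 - 56) - 78 ≡ 57. → (56, 57)
6G: (56, 57) + (65, 77). λ = (77 - 57)/(65 - 56) ≡ 20/9 mod 83. 9⁻¹ ≡ 37 (mod 83), so λ ≡ 76.
  x = λ² - 56 - 65 = 5776 - 121 ≡ 11; y = λ·(56 - 11) - 57 ≡ 43. → (11, 43)
7G: (11, 43) + (65, 77). λ = (77 - 43)/(65 - 11) ≡ 34/54 mod 83. 54⁻¹ ≡ 20 (mod 83) since 54·20 = 1080 ≡ 1, so λ ≡ 16.
  x = λ² - 11 - 65 = 256 - 76 ≡ 14; y = λ·(11 - 14) - 43 ≡ 75. → (14, 75)

(14, 75)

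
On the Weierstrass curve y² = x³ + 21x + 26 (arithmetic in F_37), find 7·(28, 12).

Write P = (28, 12).
Repeated addition: build up to 7P.
2P: tangent at (28, 12): λ = (3·28² + 21)/(2·12) ≡ 5/24. 24⁻¹ ≡ 17 (mod 37), so λ ≡ 5·17 ≡ 11.
  x = λ² - 28 - 28 = 121 - 56 ≡ 28; y = λ·(28 - 28) - 12 ≡ 25. → (28, 25)
3P: (28, 25) + (28, 12): same x and y₁ ≡ -y₂, so the sum is O.
4P: O + (28, 12) = (28, 12) (identity).
5P: tangent at (28, 12): λ = (3·28² + 21)/(2·12) ≡ 5/24. 24⁻¹ ≡ 17 (mod 37) since 24·17 = 408 ≡ 1, so λ ≡ 5·17 ≡ 11.
  x = λ² - 28 - 28 = 121 - 56 ≡ 28; y = λ·(28 - 28) - 12 ≡ 25. → (28, 25)
6P: (28, 25) + (28, 12): same x and y₁ ≡ -y₂, so the sum is O.
7P: O + (28, 12) = (28, 12) (identity).

(28, 12)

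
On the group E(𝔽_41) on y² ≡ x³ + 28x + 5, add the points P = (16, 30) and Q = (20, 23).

(26, 8)

(16, 30) + (20, 23). λ = (23 - 30)/(20 - 16) ≡ 34/4 mod 41. 4⁻¹ ≡ 31 (mod 41) since 4·31 = 124 ≡ 1, so λ ≡ 29.
  x = λ² - 16 - 20 = 841 - 36 ≡ 26; y = λ·(16 - 26) - 30 ≡ 8. → (26, 8)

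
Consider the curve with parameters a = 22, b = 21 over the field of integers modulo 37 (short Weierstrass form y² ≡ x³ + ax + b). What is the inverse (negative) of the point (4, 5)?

-(4, 5) = (4, -5 mod 37) = (4, 32).

(4, 32)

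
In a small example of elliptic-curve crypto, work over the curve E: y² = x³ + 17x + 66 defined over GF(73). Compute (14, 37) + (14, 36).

The two points share x = 14 and their y-coordinates satisfy 37 + 36 ≡ 0 (mod 73), so they are inverses. Their sum is 𝒪.

O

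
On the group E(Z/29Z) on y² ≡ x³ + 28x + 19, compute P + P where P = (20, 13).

tangent at (20, 13): λ = (3·20² + 28)/(2·13) ≡ 10/26. 26⁻¹ ≡ 19 (mod 29), so λ ≡ 10·19 ≡ 16.
  x = λ² - 20 - 20 = 256 - 40 ≡ 13; y = λ·(20 - 13) - 13 ≡ 12. → (13, 12)

(13, 12)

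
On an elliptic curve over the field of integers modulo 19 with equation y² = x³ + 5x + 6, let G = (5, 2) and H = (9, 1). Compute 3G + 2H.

First 3G:
Repeated addition: build up to 3G.
2G: tangent at (5, 2): λ = (3·5² + 5)/(2·2) ≡ 4/4. 4⁻¹ ≡ 5 (mod 19) since 4·5 = 20 ≡ 1, so λ ≡ 4·5 ≡ 1.
  x = λ² - 5 - 5 = 1 - 10 ≡ 10; y = λ·(5 - 10) - 2 ≡ 12. → (10, 12)
3G: (10, 12) + (5, 2). λ = (2 - 12)/(5 - 10) ≡ 9/14 mod 19. 14⁻¹ ≡ 15 (mod 19), so λ ≡ 2.
  x = λ² - 10 - 5 = 4 - 15 ≡ 8; y = λ·(10 - 8) - 12 ≡ 11. → (8, 11)
3G = (8, 11).
Next 2H:
Repeated addition: build up to 2H.
2H: tangent at (9, 1): λ = (3·9² + 5)/(2·1) ≡ 1/2. 2⁻¹ ≡ 10 (mod 19) since 2·10 = 20 ≡ 1, so λ ≡ 1·10 ≡ 10.
  x = λ² - 9 - 9 = 100 - 18 ≡ 6; y = λ·(9 - 6) - 1 ≡ 10. → (6, 10)
2H = (6, 10).
Finally 3G + 2H:
(8, 11) + (6, 10). λ = (10 - 11)/(6 - 8) ≡ 18/17 mod 19. 17⁻¹ ≡ 9 (mod 19), so λ ≡ 10.
  x = λ² - 8 - 6 = 100 - 14 ≡ 10; y = λ·(8 - 10) - 11 ≡ 7. → (10, 7)

(10, 7)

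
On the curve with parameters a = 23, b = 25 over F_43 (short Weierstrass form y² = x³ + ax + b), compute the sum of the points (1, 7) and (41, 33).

(14, 34)

(1, 7) + (41, 33). λ = (33 - 7)/(41 - 1) ≡ 26/40 mod 43. 40⁻¹ ≡ 14 (mod 43), so λ ≡ 20.
  x = λ² - 1 - 41 = 400 - 42 ≡ 14; y = λ·(1 - 14) - 7 ≡ 34. → (14, 34)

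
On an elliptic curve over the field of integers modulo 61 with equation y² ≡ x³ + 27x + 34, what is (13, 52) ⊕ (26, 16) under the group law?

(34, 39)

(13, 52) + (26, 16). λ = (16 - 52)/(26 - 13) ≡ 25/13 mod 61. 13⁻¹ ≡ 47 (mod 61), so λ ≡ 16.
  x = λ² - 13 - 26 = 256 - 39 ≡ 34; y = λ·(13 - 34) - 52 ≡ 39. → (34, 39)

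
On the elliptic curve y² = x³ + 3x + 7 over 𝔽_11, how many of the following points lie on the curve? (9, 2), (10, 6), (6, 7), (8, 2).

3

(9, 2): 2² ≡ 4, rhs ≡ 4 → on.
(10, 6): 6² ≡ 3, rhs ≡ 3 → on.
(6, 7): 7² ≡ 5, rhs ≡ 10 → off.
(8, 2): 2² ≡ 4, rhs ≡ 4 → on.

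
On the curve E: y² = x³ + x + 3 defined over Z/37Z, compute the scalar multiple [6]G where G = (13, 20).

Repeated addition: build up to 6G.
2G: tangent at (13, 20): λ = (3·13² + 1)/(2·20) ≡ 27/3. 3⁻¹ ≡ 25 (mod 37) since 3·25 = 75 ≡ 1, so λ ≡ 27·25 ≡ 9.
  x = λ² - 13 - 13 = 81 - 26 ≡ 18; y = λ·(13 - 18) - 20 ≡ 9. → (18, 9)
3G: (18, 9) + (13, 20). λ = (20 - 9)/(13 - 18) ≡ 11/32 mod 37. 32⁻¹ ≡ 22 (mod 37) since 32·22 = 704 ≡ 1, so λ ≡ 20.
  x = λ² - 18 - 13 = 400 - 31 ≡ 36; y = λ·(18 - 36) - 9 ≡ 1. → (36, 1)
4G: (36, 1) + (13, 20). λ = (20 - 1)/(13 - 36) ≡ 19/14 mod 37. 14⁻¹ ≡ 8 (mod 37), so λ ≡ 4.
  x = λ² - 36 - 13 = 16 - 49 ≡ 4; y = λ·(36 - 4) - 1 ≡ 16. → (4, 16)
5G: (4, 16) + (13, 20). λ = (20 - 16)/(13 - 4) ≡ 4/9 mod 37. 9⁻¹ ≡ 33 (mod 37) since 9·33 = 297 ≡ 1, so λ ≡ 21.
  x = λ² - 4 - 13 = 441 - 17 ≡ 17; y = λ·(4 - 17) - 16 ≡ 7. → (17, 7)
6G: (17, 7) + (13, 20). λ = (20 - 7)/(13 - 17) ≡ 13/33 mod 37. 33⁻¹ ≡ 9 (mod 37), so λ ≡ 6.
  x = λ² - 17 - 13 = 36 - 30 ≡ 6; y = λ·(17 - 6) - 7 ≡ 22. → (6, 22)

(6, 22)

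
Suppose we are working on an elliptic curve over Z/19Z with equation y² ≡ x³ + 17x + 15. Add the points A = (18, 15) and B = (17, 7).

(18, 15) + (17, 7). λ = (7 - 15)/(17 - 18) ≡ 11/18 mod 19. 18⁻¹ ≡ 18 (mod 19) since 18·18 = 324 ≡ 1, so λ ≡ 8.
  x = λ² - 18 - 17 = 64 - 35 ≡ 10; y = λ·(18 - 10) - 15 ≡ 11. → (10, 11)

(10, 11)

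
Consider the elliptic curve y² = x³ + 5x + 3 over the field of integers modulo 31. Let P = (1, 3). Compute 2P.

tangent at (1, 3): λ = (3·1² + 5)/(2·3) ≡ 8/6. 6⁻¹ ≡ 26 (mod 31) since 6·26 = 156 ≡ 1, so λ ≡ 8·26 ≡ 22.
  x = λ² - 1 - 1 = 484 - 2 ≡ 17; y = λ·(1 - 17) - 3 ≡ 17. → (17, 17)

(17, 17)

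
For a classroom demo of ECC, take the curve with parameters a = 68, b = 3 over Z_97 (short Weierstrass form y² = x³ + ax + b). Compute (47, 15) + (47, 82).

O

The two points share x = 47 and their y-coordinates satisfy 15 + 82 ≡ 0 (mod 97), so they are inverses. Their sum is the point at infinity.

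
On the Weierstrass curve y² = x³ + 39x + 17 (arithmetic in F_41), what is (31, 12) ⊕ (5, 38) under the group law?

(31, 12) + (5, 38). λ = (38 - 12)/(5 - 31) ≡ 26/15 mod 41. 15⁻¹ ≡ 11 (mod 41) since 15·11 = 165 ≡ 1, so λ ≡ 40.
  x = λ² - 31 - 5 = 1600 - 36 ≡ 6; y = λ·(31 - 6) - 12 ≡ 4. → (6, 4)

(6, 4)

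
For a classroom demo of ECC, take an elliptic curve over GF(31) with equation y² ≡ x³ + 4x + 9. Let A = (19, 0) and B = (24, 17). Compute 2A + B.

First 2A:
Repeated addition: build up to 2A.
2A: (19, 0) + (19, 0): same x and y₁ ≡ -y₂, so the sum is 𝒪.
2A = 𝒪.
Finally 2A + B:
𝒪 + (24, 17) = (24, 17) (identity).

(24, 17)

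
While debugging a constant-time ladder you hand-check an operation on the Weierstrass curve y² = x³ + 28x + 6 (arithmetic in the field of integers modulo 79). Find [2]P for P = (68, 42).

tangent at (68, 42): λ = (3·68² + 28)/(2·42) ≡ 75/5. 5⁻¹ ≡ 16 (mod 79), so λ ≡ 75·16 ≡ 15.
  x = λ² - 68 - 68 = 225 - 136 ≡ 10; y = λ·(68 - 10) - 42 ≡ 38. → (10, 38)

(10, 38)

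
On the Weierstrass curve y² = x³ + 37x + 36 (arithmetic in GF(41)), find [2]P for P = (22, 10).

tangent at (22, 10): λ = (3·22² + 37)/(2·10) ≡ 13/20. 20⁻¹ ≡ 39 (mod 41), so λ ≡ 13·39 ≡ 15.
  x = λ² - 22 - 22 = 225 - 44 ≡ 17; y = λ·(22 - 17) - 10 ≡ 24. → (17, 24)

(17, 24)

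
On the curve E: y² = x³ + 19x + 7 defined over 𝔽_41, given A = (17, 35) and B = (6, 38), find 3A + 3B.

(27, 20)

First 3A:
Repeated addition: build up to 3A.
2A: tangent at (17, 35): λ = (3·17² + 19)/(2·35) ≡ 25/29. 29⁻¹ ≡ 17 (mod 41), so λ ≡ 25·17 ≡ 15.
  x = λ² - 17 - 17 = 225 - 34 ≡ 27; y = λ·(17 - 27) - 35 ≡ 20. → (27, 20)
3A: (27, 20) + (17, 35). λ = (35 - 20)/(17 - 27) ≡ 15/31 mod 41. 31⁻¹ ≡ 4 (mod 41) since 31·4 = 124 ≡ 1, so λ ≡ 19.
  x = λ² - 27 - 17 = 361 - 44 ≡ 30; y = λ·(27 - 30) - 20 ≡ 5. → (30, 5)
3A = (30, 5).
Next 3B:
Repeated addition: build up to 3B.
2B: tangent at (6, 38): λ = (3·6² + 19)/(2·38) ≡ 4/35. 35⁻¹ ≡ 34 (mod 41) since 35·34 = 1190 ≡ 1, so λ ≡ 4·34 ≡ 13.
  x = λ² - 6 - 6 = 169 - 12 ≡ 34; y = λ·(6 - 34) - 38 ≡ 8. → (34, 8)
3B: (34, 8) + (6, 38). λ = (38 - 8)/(6 - 34) ≡ 30/13 mod 41. 13⁻¹ ≡ 19 (mod 41) since 13·19 = 247 ≡ 1, so λ ≡ 37.
  x = λ² - 34 - 6 = 1369 - 40 ≡ 17; y = λ·(34 - 17) - 8 ≡ 6. → (17, 6)
3B = (17, 6).
Finally 3A + 3B:
(30, 5) + (17, 6). λ = (6 - 5)/(17 - 30) ≡ 1/28 mod 41. 28⁻¹ ≡ 22 (mod 41), so λ ≡ 22.
  x = λ² - 30 - 17 = 484 - 47 ≡ 27; y = λ·(30 - 27) - 5 ≡ 20. → (27, 20)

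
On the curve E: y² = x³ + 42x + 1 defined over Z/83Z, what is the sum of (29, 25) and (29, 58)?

The two points share x = 29 and their y-coordinates satisfy 25 + 58 ≡ 0 (mod 83), so they are inverses. Their sum is the point at infinity.

O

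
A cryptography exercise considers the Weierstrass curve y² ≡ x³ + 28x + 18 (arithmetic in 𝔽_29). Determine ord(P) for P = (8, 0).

2

2P: (8, 0) + (8, 0): same x and y₁ ≡ -y₂, so the sum is 𝒪.
2P = 𝒪, so the order is 2.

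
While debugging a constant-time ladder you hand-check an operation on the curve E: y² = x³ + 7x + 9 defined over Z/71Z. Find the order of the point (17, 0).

2

2P: (17, 0) + (17, 0): same x and y₁ ≡ -y₂, so the sum is O.
2P = O, so the order is 2.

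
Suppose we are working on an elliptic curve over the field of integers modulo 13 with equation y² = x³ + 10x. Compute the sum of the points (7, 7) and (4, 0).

(6, 4)

(7, 7) + (4, 0). λ = (0 - 7)/(4 - 7) ≡ 6/10 mod 13. 10⁻¹ ≡ 4 (mod 13), so λ ≡ 11.
  x = λ² - 7 - 4 = 121 - 11 ≡ 6; y = λ·(7 - 6) - 7 ≡ 4. → (6, 4)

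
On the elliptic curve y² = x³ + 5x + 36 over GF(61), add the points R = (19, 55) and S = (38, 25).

(7, 32)

(19, 55) + (38, 25). λ = (25 - 55)/(38 - 19) ≡ 31/19 mod 61. 19⁻¹ ≡ 45 (mod 61), so λ ≡ 53.
  x = λ² - 19 - 38 = 2809 - 57 ≡ 7; y = λ·(19 - 7) - 55 ≡ 32. → (7, 32)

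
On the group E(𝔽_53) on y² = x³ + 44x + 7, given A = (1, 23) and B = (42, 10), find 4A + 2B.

First 4A:
Repeated addition: build up to 4A.
2A: tangent at (1, 23): λ = (3·1² + 44)/(2·23) ≡ 47/46. 46⁻¹ ≡ 15 (mod 53) since 46·15 = 690 ≡ 1, so λ ≡ 47·15 ≡ 16.
  x = λ² - 1 - 1 = 256 - 2 ≡ 42; y = λ·(1 - 42) - 23 ≡ 10. → (42, 10)
3A: (42, 10) + (1, 23). λ = (23 - 10)/(1 - 42) ≡ 13/12 mod 53. 12⁻¹ ≡ 31 (mod 53), so λ ≡ 32.
  x = λ² - 42 - 1 = 1024 - 43 ≡ 27; y = λ·(42 - 27) - 10 ≡ 46. → (27, 46)
4A: (27, 46) + (1, 23). λ = (23 - 46)/(1 - 27) ≡ 30/27 mod 53. 27⁻¹ ≡ 2 (mod 53), so λ ≡ 7.
  x = λ² - 27 - 1 = 49 - 28 ≡ 21; y = λ·(27 - 21) - 46 ≡ 49. → (21, 49)
4A = (21, 49).
Next 2B:
Repeated addition: build up to 2B.
2B: tangent at (42, 10): λ = (3·42² + 44)/(2·10) ≡ 36/20. 20⁻¹ ≡ 8 (mod 53), so λ ≡ 36·8 ≡ 23.
  x = λ² - 42 - 42 = 529 - 84 ≡ 21; y = λ·(42 - 21) - 10 ≡ 49. → (21, 49)
2B = (21, 49).
Finally 4A + 2B:
tangent at (21, 49): λ = (3·21² + 44)/(2·49) ≡ 42/45. 45⁻¹ ≡ 33 (mod 53), so λ ≡ 42·33 ≡ 8.
  x = λ² - 21 - 21 = 64 - 42 ≡ 22; y = λ·(21 - 22) - 49 ≡ 49. → (22, 49)

(22, 49)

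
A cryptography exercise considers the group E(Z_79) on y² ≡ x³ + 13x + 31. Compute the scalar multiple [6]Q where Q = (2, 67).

(45, 38)

Double-and-add on 6 = (110)₂. Start with Q = (2, 67) for the leading 1-bit.
double: tangent at (2, 67): λ = (3·2² + 13)/(2·67) ≡ 25/55. 55⁻¹ ≡ 23 (mod 79) since 55·23 = 1265 ≡ 1, so λ ≡ 25·23 ≡ 22.
  x = λ² - 2 - 2 = 484 - 4 ≡ 6; y = λ·(2 - 6) - 67 ≡ 3. → (6, 3)
add Q: (6, 3) + (2, 67). λ = (67 - 3)/(2 - 6) ≡ 64/75 mod 79. 75⁻¹ ≡ 59 (mod 79), so λ ≡ 63.
  x = λ² - 6 - 2 = 3969 - 8 ≡ 11; y = λ·(6 - 11) - 3 ≡ 77. → (11, 77)
double: tangent at (11, 77): λ = (3·11² + 13)/(2·77) ≡ 60/75. 75⁻¹ ≡ 59 (mod 79) since 75·59 = 4425 ≡ 1, so λ ≡ 60·59 ≡ 64.
  x = λ² - 11 - 11 = 4096 - 22 ≡ 45; y = λ·(11 - 45) - 77 ≡ 38. → (45, 38)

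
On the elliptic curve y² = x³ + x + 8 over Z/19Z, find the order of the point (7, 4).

6

2P: tangent at (7, 4): λ = (3·7² + 1)/(2·4) ≡ 15/8. 8⁻¹ ≡ 12 (mod 19) since 8·12 = 96 ≡ 1, so λ ≡ 15·12 ≡ 9.
  x = λ² - 7 - 7 = 81 - 14 ≡ 10; y = λ·(7 - 10) - 4 ≡ 7. → (10, 7)
3P: (10, 7) + (7, 4). λ = (4 - 7)/(7 - 10) ≡ 16/16 mod 19. 16⁻¹ ≡ 6 (mod 19), so λ ≡ 1.
  x = λ² - 10 - 7 = 1 - 17 ≡ 3; y = λ·(10 - 3) - 7 ≡ 0. → (3, 0)
4P: (3, 0) + (7, 4). λ = (4 - 0)/(7 - 3) ≡ 4/4 mod 19. 4⁻¹ ≡ 5 (mod 19), so λ ≡ 1.
  x = λ² - 3 - 7 = 1 - 10 ≡ 10; y = λ·(3 - 10) - 0 ≡ 12. → (10, 12)
5P: (10, 12) + (7, 4). λ = (4 - 12)/(7 - 10) ≡ 11/16 mod 19. 16⁻¹ ≡ 6 (mod 19), so λ ≡ 9.
  x = λ² - 10 - 7 = 81 - 17 ≡ 7; y = λ·(10 - 7) - 12 ≡ 15. → (7, 15)
6P: (7, 15) + (7, 4): same x and y₁ ≡ -y₂, so the sum is O.
6P = O, so the order is 6.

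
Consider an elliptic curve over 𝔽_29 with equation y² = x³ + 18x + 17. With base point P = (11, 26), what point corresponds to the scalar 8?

(11, 26)

Double-and-add on 8 = (1000)₂. Start with P = (11, 26) for the leading 1-bit.
double: tangent at (11, 26): λ = (3·11² + 18)/(2·26) ≡ 4/23. 23⁻¹ ≡ 24 (mod 29), so λ ≡ 4·24 ≡ 9.
  x = λ² - 11 - 11 = 81 - 22 ≡ 1; y = λ·(11 - 1) - 26 ≡ 6. → (1, 6)
double: tangent at (1, 6): λ = (3·1² + 18)/(2·6) ≡ 21/12. 12⁻¹ ≡ 17 (mod 29), so λ ≡ 21·17 ≡ 9.
  x = λ² - 1 - 1 = 81 - 2 ≡ 21; y = λ·(1 - 21) - 6 ≡ 17. → (21, 17)
double: tangent at (21, 17): λ = (3·21² + 18)/(2·17) ≡ 7/5. 5⁻¹ ≡ 6 (mod 29), so λ ≡ 7·6 ≡ 13.
  x = λ² - 21 - 21 = 169 - 42 ≡ 11; y = λ·(21 - 11) - 17 ≡ 26. → (11, 26)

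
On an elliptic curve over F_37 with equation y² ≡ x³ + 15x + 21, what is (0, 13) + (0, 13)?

(4, 16)

tangent at (0, 13): λ = (3·0² + 15)/(2·13) ≡ 15/26. 26⁻¹ ≡ 10 (mod 37) since 26·10 = 260 ≡ 1, so λ ≡ 15·10 ≡ 2.
  x = λ² - 0 - 0 = 4 - 0 ≡ 4; y = λ·(0 - 4) - 13 ≡ 16. → (4, 16)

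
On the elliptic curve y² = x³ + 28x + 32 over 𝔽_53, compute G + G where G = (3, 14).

tangent at (3, 14): λ = (3·3² + 28)/(2·14) ≡ 2/28. 28⁻¹ ≡ 36 (mod 53) since 28·36 = 1008 ≡ 1, so λ ≡ 2·36 ≡ 19.
  x = λ² - 3 - 3 = 361 - 6 ≡ 37; y = λ·(3 - 37) - 14 ≡ 29. → (37, 29)

(37, 29)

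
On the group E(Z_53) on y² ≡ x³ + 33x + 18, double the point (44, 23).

tangent at (44, 23): λ = (3·44² + 33)/(2·23) ≡ 11/46. 46⁻¹ ≡ 15 (mod 53) since 46·15 = 690 ≡ 1, so λ ≡ 11·15 ≡ 6.
  x = λ² - 44 - 44 = 36 - 88 ≡ 1; y = λ·(44 - 1) - 23 ≡ 23. → (1, 23)

(1, 23)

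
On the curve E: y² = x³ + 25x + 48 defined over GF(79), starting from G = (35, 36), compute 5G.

Double-and-add on 5 = (101)₂. Start with G = (35, 36) for the leading 1-bit.
double: tangent at (35, 36): λ = (3·35² + 25)/(2·36) ≡ 66/72. 72⁻¹ ≡ 45 (mod 79), so λ ≡ 66·45 ≡ 47.
  x = λ² - 35 - 35 = 2209 - 70 ≡ 6; y = λ·(35 - 6) - 36 ≡ 63. → (6, 63)
double: tangent at (6, 63): λ = (3·6² + 25)/(2·63) ≡ 54/47. 47⁻¹ ≡ 37 (mod 79), so λ ≡ 54·37 ≡ 23.
  x = λ² - 6 - 6 = 529 - 12 ≡ 43; y = λ·(6 - 43) - 63 ≡ 34. → (43, 34)
add G: (43, 34) + (35, 36). λ = (36 - 34)/(35 - 43) ≡ 2/71 mod 79. 71⁻¹ ≡ 69 (mod 79), so λ ≡ 59.
  x = λ² - 43 - 35 = 3481 - 78 ≡ 6; y = λ·(43 - 6) - 34 ≡ 16. → (6, 16)

(6, 16)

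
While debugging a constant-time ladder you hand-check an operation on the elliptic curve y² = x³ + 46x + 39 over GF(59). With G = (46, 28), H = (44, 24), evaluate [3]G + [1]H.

First 3G:
Repeated addition: build up to 3G.
2G: tangent at (46, 28): λ = (3·46² + 46)/(2·28) ≡ 22/56. 56⁻¹ ≡ 39 (mod 59) since 56·39 = 2184 ≡ 1, so λ ≡ 22·39 ≡ 32.
  x = λ² - 46 - 46 = 1024 - 92 ≡ 47; y = λ·(46 - 47) - 28 ≡ 58. → (47, 58)
3G: (47, 58) + (46, 28). λ = (28 - 58)/(46 - 47) ≡ 29/58 mod 59. 58⁻¹ ≡ 58 (mod 59), so λ ≡ 30.
  x = λ² - 47 - 46 = 900 - 93 ≡ 40; y = λ·(47 - 40) - 58 ≡ 34. → (40, 34)
3G = (40, 34).
Finally 3G + H:
(40, 34) + (44, 24). λ = (24 - 34)/(44 - 40) ≡ 49/4 mod 59. 4⁻¹ ≡ 15 (mod 59) since 4·15 = 60 ≡ 1, so λ ≡ 27.
  x = λ² - 40 - 44 = 729 - 84 ≡ 55; y = λ·(40 - 55) - 34 ≡ 33. → (55, 33)

(55, 33)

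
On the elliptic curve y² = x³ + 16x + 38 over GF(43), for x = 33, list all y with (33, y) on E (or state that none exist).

x³ + 16x + 38 = 36503 ≡ 39 (mod 43).
39 is a non-residue mod 43; no y exists.

none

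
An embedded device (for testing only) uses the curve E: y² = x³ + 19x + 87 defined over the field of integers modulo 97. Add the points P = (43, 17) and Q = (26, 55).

(82, 93)

(43, 17) + (26, 55). λ = (55 - 17)/(26 - 43) ≡ 38/80 mod 97. 80⁻¹ ≡ 57 (mod 97), so λ ≡ 32.
  x = λ² - 43 - 26 = 1024 - 69 ≡ 82; y = λ·(43 - 82) - 17 ≡ 93. → (82, 93)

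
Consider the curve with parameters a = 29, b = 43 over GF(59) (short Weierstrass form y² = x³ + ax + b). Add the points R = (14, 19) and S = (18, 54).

(14, 19) + (18, 54). λ = (54 - 19)/(18 - 14) ≡ 35/4 mod 59. 4⁻¹ ≡ 15 (mod 59) since 4·15 = 60 ≡ 1, so λ ≡ 53.
  x = λ² - 14 - 18 = 2809 - 32 ≡ 4; y = λ·(14 - 4) - 19 ≡ 39. → (4, 39)

(4, 39)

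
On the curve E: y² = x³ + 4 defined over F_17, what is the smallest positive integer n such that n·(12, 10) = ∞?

2P: tangent at (12, 10): λ = (3·12² + 0)/(2·10) ≡ 7/3. 3⁻¹ ≡ 6 (mod 17), so λ ≡ 7·6 ≡ 8.
  x = λ² - 12 - 12 = 64 - 24 ≡ 6; y = λ·(12 - 6) - 10 ≡ 4. → (6, 4)
3P: (6, 4) + (12, 10). λ = (10 - 4)/(12 - 6) ≡ 6/6 mod 17. 6⁻¹ ≡ 3 (mod 17), so λ ≡ 1.
  x = λ² - 6 - 12 = 1 - 18 ≡ 0; y = λ·(6 - 0) - 4 ≡ 2. → (0, 2)
4P: (0, 2) + (12, 10). λ = (10 - 2)/(12 - 0) ≡ 8/12 mod 17. 12⁻¹ ≡ 10 (mod 17) since 12·10 = 120 ≡ 1, so λ ≡ 12.
  x = λ² - 0 - 12 = 144 - 12 ≡ 13; y = λ·(0 - 13) - 2 ≡ 12. → (13, 12)
5P: (13, 12) + (12, 10). λ = (10 - 12)/(12 - 13) ≡ 15/16 mod 17. 16⁻¹ ≡ 16 (mod 17), so λ ≡ 2.
  x = λ² - 13 - 12 = 4 - 25 ≡ 13; y = λ·(13 - 13) - 12 ≡ 5. → (13, 5)
6P: (13, 5) + (12, 10). λ = (10 - 5)/(12 - 13) ≡ 5/16 mod 17. 16⁻¹ ≡ 16 (mod 17), so λ ≡ 12.
  x = λ² - 13 - 12 = 144 - 25 ≡ 0; y = λ·(13 - 0) - 5 ≡ 15. → (0, 15)
7P: (0, 15) + (12, 10). λ = (10 - 15)/(12 - 0) ≡ 12/12 mod 17. 12⁻¹ ≡ 10 (mod 17) since 12·10 = 120 ≡ 1, so λ ≡ 1.
  x = λ² - 0 - 12 = 1 - 12 ≡ 6; y = λ·(0 - 6) - 15 ≡ 13. → (6, 13)
8P: (6, 13) + (12, 10). λ = (10 - 13)/(12 - 6) ≡ 14/6 mod 17. 6⁻¹ ≡ 3 (mod 17), so λ ≡ 8.
  x = λ² - 6 - 12 = 64 - 18 ≡ 12; y = λ·(6 - 12) - 13 ≡ 7. → (12, 7)
9P: (12, 7) + (12, 10): same x and y₁ ≡ -y₂, so the sum is ∞.
9P = ∞, so the order is 9.

9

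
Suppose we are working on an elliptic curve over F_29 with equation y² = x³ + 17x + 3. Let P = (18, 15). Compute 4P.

Double-and-add on 4 = (100)₂. Start with P = (18, 15) for the leading 1-bit.
double: tangent at (18, 15): λ = (3·18² + 17)/(2·15) ≡ 3/1. 1⁻¹ ≡ 1 (mod 29) since 1·1 = 1 ≡ 1, so λ ≡ 3·1 ≡ 3.
  x = λ² - 18 - 18 = 9 - 36 ≡ 2; y = λ·(18 - 2) - 15 ≡ 4. → (2, 4)
double: tangent at (2, 4): λ = (3·2² + 17)/(2·4) ≡ 0/8. 8⁻¹ ≡ 11 (mod 29) since 8·11 = 88 ≡ 1, so λ ≡ 0·11 ≡ 0.
  x = λ² - 2 - 2 = 0 - 4 ≡ 25; y = λ·(2 - 25) - 4 ≡ 25. → (25, 25)

(25, 25)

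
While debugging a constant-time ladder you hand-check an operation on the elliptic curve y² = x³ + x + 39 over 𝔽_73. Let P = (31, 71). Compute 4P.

Repeated addition: build up to 4P.
2P: tangent at (31, 71): λ = (3·31² + 1)/(2·71) ≡ 37/69. 69⁻¹ ≡ 18 (mod 73) since 69·18 = 1242 ≡ 1, so λ ≡ 37·18 ≡ 9.
  x = λ² - 31 - 31 = 81 - 62 ≡ 19; y = λ·(31 - 19) - 71 ≡ 37. → (19, 37)
3P: (19, 37) + (31, 71). λ = (71 - 37)/(31 - 19) ≡ 34/12 mod 73. 12⁻¹ ≡ 67 (mod 73), so λ ≡ 15.
  x = λ² - 19 - 31 = 225 - 50 ≡ 29; y = λ·(19 - 29) - 37 ≡ 32. → (29, 32)
4P: (29, 32) + (31, 71). λ = (71 - 32)/(31 - 29) ≡ 39/2 mod 73. 2⁻¹ ≡ 37 (mod 73) since 2·37 = 74 ≡ 1, so λ ≡ 56.
  x = λ² - 29 - 31 = 3136 - 60 ≡ 10; y = λ·(29 - 10) - 32 ≡ 10. → (10, 10)

(10, 10)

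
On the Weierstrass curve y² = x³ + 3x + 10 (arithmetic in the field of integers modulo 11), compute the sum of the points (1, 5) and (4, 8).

(7, 0)

(1, 5) + (4, 8). λ = (8 - 5)/(4 - 1) ≡ 3/3 mod 11. 3⁻¹ ≡ 4 (mod 11), so λ ≡ 1.
  x = λ² - 1 - 4 = 1 - 5 ≡ 7; y = λ·(1 - 7) - 5 ≡ 0. → (7, 0)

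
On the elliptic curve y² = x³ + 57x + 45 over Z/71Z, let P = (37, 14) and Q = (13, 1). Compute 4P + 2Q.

First 4P:
Repeated addition: build up to 4P.
2P: tangent at (37, 14): λ = (3·37² + 57)/(2·14) ≡ 46/28. 28⁻¹ ≡ 33 (mod 71), so λ ≡ 46·33 ≡ 27.
  x = λ² - 37 - 37 = 729 - 74 ≡ 16; y = λ·(37 - 16) - 14 ≡ 56. → (16, 56)
3P: (16, 56) + (37, 14). λ = (14 - 56)/(37 - 16) ≡ 29/21 mod 71. 21⁻¹ ≡ 44 (mod 71), so λ ≡ 69.
  x = λ² - 16 - 37 = 4761 - 53 ≡ 22; y = λ·(16 - 22) - 56 ≡ 27. → (22, 27)
4P: (22, 27) + (37, 14). λ = (14 - 27)/(37 - 22) ≡ 58/15 mod 71. 15⁻¹ ≡ 19 (mod 71) since 15·19 = 285 ≡ 1, so λ ≡ 37.
  x = λ² - 22 - 37 = 1369 - 59 ≡ 32; y = λ·(22 - 32) - 27 ≡ 29. → (32, 29)
4P = (32, 29).
Next 2Q:
Repeated addition: build up to 2Q.
2Q: tangent at (13, 1): λ = (3·13² + 57)/(2·1) ≡ 67/2. 2⁻¹ ≡ 36 (mod 71), so λ ≡ 67·36 ≡ 69.
  x = λ² - 13 - 13 = 4761 - 26 ≡ 49; y = λ·(13 - 49) - 1 ≡ 0. → (49, 0)
2Q = (49, 0).
Finally 4P + 2Q:
(32, 29) + (49, 0). λ = (0 - 29)/(49 - 32) ≡ 42/17 mod 71. 17⁻¹ ≡ 46 (mod 71) since 17·46 = 782 ≡ 1, so λ ≡ 15.
  x = λ² - 32 - 49 = 225 - 81 ≡ 2; y = λ·(32 - 2) - 29 ≡ 66. → (2, 66)

(2, 66)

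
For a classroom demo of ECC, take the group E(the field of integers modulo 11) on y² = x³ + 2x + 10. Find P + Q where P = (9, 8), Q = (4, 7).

(9, 8) + (4, 7). λ = (7 - 8)/(4 - 9) ≡ 10/6 mod 11. 6⁻¹ ≡ 2 (mod 11), so λ ≡ 9.
  x = λ² - 9 - 4 = 81 - 13 ≡ 2; y = λ·(9 - 2) - 8 ≡ 0. → (2, 0)

(2, 0)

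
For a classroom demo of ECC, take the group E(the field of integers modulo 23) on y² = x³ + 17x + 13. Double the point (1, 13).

tangent at (1, 13): λ = (3·1² + 17)/(2·13) ≡ 20/3. 3⁻¹ ≡ 8 (mod 23), so λ ≡ 20·8 ≡ 22.
  x = λ² - 1 - 1 = 484 - 2 ≡ 22; y = λ·(1 - 22) - 13 ≡ 8. → (22, 8)

(22, 8)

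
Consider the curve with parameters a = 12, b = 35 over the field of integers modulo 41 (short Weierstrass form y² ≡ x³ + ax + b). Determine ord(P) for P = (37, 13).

2P: tangent at (37, 13): λ = (3·37² + 12)/(2·13) ≡ 19/26. 26⁻¹ ≡ 30 (mod 41) since 26·30 = 780 ≡ 1, so λ ≡ 19·30 ≡ 37.
  x = λ² - 37 - 37 = 1369 - 74 ≡ 24; y = λ·(37 - 24) - 13 ≡ 17. → (24, 17)
3P: (24, 17) + (37, 13). λ = (13 - 17)/(37 - 24) ≡ 37/13 mod 41. 13⁻¹ ≡ 19 (mod 41), so λ ≡ 6.
  x = λ² - 24 - 37 = 36 - 61 ≡ 16; y = λ·(24 - 16) - 17 ≡ 31. → (16, 31)
4P: (16, 31) + (37, 13). λ = (13 - 31)/(37 - 16) ≡ 23/21 mod 41. 21⁻¹ ≡ 2 (mod 41), so λ ≡ 5.
  x = λ² - 16 - 37 = 25 - 53 ≡ 13; y = λ·(16 - 13) - 31 ≡ 25. → (13, 25)
5P: (13, 25) + (37, 13). λ = (13 - 25)/(37 - 13) ≡ 29/24 mod 41. 24⁻¹ ≡ 12 (mod 41), so λ ≡ 20.
  x = λ² - 13 - 37 = 400 - 50 ≡ 22; y = λ·(13 - 22) - 25 ≡ 0. → (22, 0)
6P: (22, 0) + (37, 13). λ = (13 - 0)/(37 - 22) ≡ 13/15 mod 41. 15⁻¹ ≡ 11 (mod 41), so λ ≡ 20.
  x = λ² - 22 - 37 = 400 - 59 ≡ 13; y = λ·(22 - 13) - 0 ≡ 16. → (13, 16)
7P: (13, 16) + (37, 13). λ = (13 - 16)/(37 - 13) ≡ 38/24 mod 41. 24⁻¹ ≡ 12 (mod 41) since 24·12 = 288 ≡ 1, so λ ≡ 5.
  x = λ² - 13 - 37 = 25 - 50 ≡ 16; y = λ·(13 - 16) - 16 ≡ 10. → (16, 10)
8P: (16, 10) + (37, 13). λ = (13 - 10)/(37 - 16) ≡ 3/21 mod 41. 21⁻¹ ≡ 2 (mod 41), so λ ≡ 6.
  x = λ² - 16 - 37 = 36 - 53 ≡ 24; y = λ·(16 - 24) - 10 ≡ 24. → (24, 24)
9P: (24, 24) + (37, 13). λ = (13 - 24)/(37 - 24) ≡ 30/13 mod 41. 13⁻¹ ≡ 19 (mod 41), so λ ≡ 37.
  x = λ² - 24 - 37 = 1369 - 61 ≡ 37; y = λ·(24 - 37) - 24 ≡ 28. → (37, 28)
10P: (37, 28) + (37, 13): same x and y₁ ≡ -y₂, so the sum is 𝒪.
10P = 𝒪, so the order is 10.

10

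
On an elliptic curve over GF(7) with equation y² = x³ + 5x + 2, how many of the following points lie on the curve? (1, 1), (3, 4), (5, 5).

2

(1, 1): 1² ≡ 1, rhs ≡ 1 → on.
(3, 4): 4² ≡ 2, rhs ≡ 2 → on.
(5, 5): 5² ≡ 4, rhs ≡ 5 → off.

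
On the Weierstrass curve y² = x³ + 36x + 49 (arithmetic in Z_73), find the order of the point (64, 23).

12

2P: tangent at (64, 23): λ = (3·64² + 36)/(2·23) ≡ 60/46. 46⁻¹ ≡ 27 (mod 73), so λ ≡ 60·27 ≡ 14.
  x = λ² - 64 - 64 = 196 - 128 ≡ 68; y = λ·(64 - 68) - 23 ≡ 67. → (68, 67)
3P: (68, 67) + (64, 23). λ = (23 - 67)/(64 - 68) ≡ 29/69 mod 73. 69⁻¹ ≡ 18 (mod 73), so λ ≡ 11.
  x = λ² - 68 - 64 = 121 - 132 ≡ 62; y = λ·(68 - 62) - 67 ≡ 72. → (62, 72)
4P: (62, 72) + (64, 23). λ = (23 - 72)/(64 - 62) ≡ 24/2 mod 73. 2⁻¹ ≡ 37 (mod 73), so λ ≡ 12.
  x = λ² - 62 - 64 = 144 - 126 ≡ 18; y = λ·(62 - 18) - 72 ≡ 18. → (18, 18)
5P: (18, 18) + (64, 23). λ = (23 - 18)/(64 - 18) ≡ 5/46 mod 73. 46⁻¹ ≡ 27 (mod 73) since 46·27 = 1242 ≡ 1, so λ ≡ 62.
  x = λ² - 18 - 64 = 3844 - 82 ≡ 39; y = λ·(18 - 39) - 18 ≡ 67. → (39, 67)
6P: (39, 67) + (64, 23). λ = (23 - 67)/(64 - 39) ≡ 29/25 mod 73. 25⁻¹ ≡ 38 (mod 73), so λ ≡ 7.
  x = λ² - 39 - 64 = 49 - 103 ≡ 19; y = λ·(39 - 19) - 67 ≡ 0. → (19, 0)
7P: (19, 0) + (64, 23). λ = (23 - 0)/(64 - 19) ≡ 23/45 mod 73. 45⁻¹ ≡ 13 (mod 73) since 45·13 = 585 ≡ 1, so λ ≡ 7.
  x = λ² - 19 - 64 = 49 - 83 ≡ 39; y = λ·(19 - 39) - 0 ≡ 6. → (39, 6)
8P: (39, 6) + (64, 23). λ = (23 - 6)/(64 - 39) ≡ 17/25 mod 73. 25⁻¹ ≡ 38 (mod 73) since 25·38 = 950 ≡ 1, so λ ≡ 62.
  x = λ² - 39 - 64 = 3844 - 103 ≡ 18; y = λ·(39 - 18) - 6 ≡ 55. → (18, 55)
9P: (18, 55) + (64, 23). λ = (23 - 55)/(64 - 18) ≡ 41/46 mod 73. 46⁻¹ ≡ 27 (mod 73), so λ ≡ 12.
  x = λ² - 18 - 64 = 144 - 82 ≡ 62; y = λ·(18 - 62) - 55 ≡ 1. → (62, 1)
10P: (62, 1) + (64, 23). λ = (23 - 1)/(64 - 62) ≡ 22/2 mod 73. 2⁻¹ ≡ 37 (mod 73), so λ ≡ 11.
  x = λ² - 62 - 64 = 121 - 126 ≡ 68; y = λ·(62 - 68) - 1 ≡ 6. → (68, 6)
11P: (68, 6) + (64, 23). λ = (23 - 6)/(64 - 68) ≡ 17/69 mod 73. 69⁻¹ ≡ 18 (mod 73), so λ ≡ 14.
  x = λ² - 68 - 64 = 196 - 132 ≡ 64; y = λ·(68 - 64) - 6 ≡ 50. → (64, 50)
12P: (64, 50) + (64, 23): same x and y₁ ≡ -y₂, so the sum is ∞.
12P = ∞, so the order is 12.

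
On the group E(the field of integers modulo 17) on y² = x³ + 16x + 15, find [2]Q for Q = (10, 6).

(1, 10)

tangent at (10, 6): λ = (3·10² + 16)/(2·6) ≡ 10/12. 12⁻¹ ≡ 10 (mod 17), so λ ≡ 10·10 ≡ 15.
  x = λ² - 10 - 10 = 225 - 20 ≡ 1; y = λ·(10 - 1) - 6 ≡ 10. → (1, 10)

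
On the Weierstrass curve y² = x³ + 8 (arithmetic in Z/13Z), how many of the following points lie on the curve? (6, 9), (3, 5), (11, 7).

(6, 9): 9² ≡ 3, rhs ≡ 3 → on.
(3, 5): 5² ≡ 12, rhs ≡ 9 → off.
(11, 7): 7² ≡ 10, rhs ≡ 0 → off.

1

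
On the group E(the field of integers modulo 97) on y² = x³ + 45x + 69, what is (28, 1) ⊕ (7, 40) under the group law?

(12, 94)

(28, 1) + (7, 40). λ = (40 - 1)/(7 - 28) ≡ 39/76 mod 97. 76⁻¹ ≡ 60 (mod 97) since 76·60 = 4560 ≡ 1, so λ ≡ 12.
  x = λ² - 28 - 7 = 144 - 35 ≡ 12; y = λ·(28 - 12) - 1 ≡ 94. → (12, 94)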